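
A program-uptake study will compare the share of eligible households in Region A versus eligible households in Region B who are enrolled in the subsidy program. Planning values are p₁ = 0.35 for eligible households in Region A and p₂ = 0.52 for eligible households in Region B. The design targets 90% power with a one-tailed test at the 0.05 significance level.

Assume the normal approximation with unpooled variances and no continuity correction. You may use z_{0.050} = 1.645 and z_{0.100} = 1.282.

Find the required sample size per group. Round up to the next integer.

n = (z_α + z_β)² · [p₁(1−p₁) + p₂(1−p₂)] / (p₁ − p₂)²
  = (1.645 + 1.282)² · (0.35·0.65 + 0.52·0.48) / (-0.17)²
  = (2.927)² · (0.2275 + 0.2496) / 0.0289
  = 8.5673 · 0.4771 / 0.0289
  = 141.44
Round up → n = 142 per group.

n = 142 per group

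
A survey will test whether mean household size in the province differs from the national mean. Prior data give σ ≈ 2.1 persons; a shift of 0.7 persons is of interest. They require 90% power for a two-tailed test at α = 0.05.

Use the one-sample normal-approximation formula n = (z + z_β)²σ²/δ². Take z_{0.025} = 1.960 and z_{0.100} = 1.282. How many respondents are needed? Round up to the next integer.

n = 95

n = (z_{α/2} + z_β)² · σ² / δ²
  = (1.960 + 1.282)² · 2.1² / 0.7²
  = 10.5106 · 4.41 / 0.49
  = 94.60
Round up → n = 95.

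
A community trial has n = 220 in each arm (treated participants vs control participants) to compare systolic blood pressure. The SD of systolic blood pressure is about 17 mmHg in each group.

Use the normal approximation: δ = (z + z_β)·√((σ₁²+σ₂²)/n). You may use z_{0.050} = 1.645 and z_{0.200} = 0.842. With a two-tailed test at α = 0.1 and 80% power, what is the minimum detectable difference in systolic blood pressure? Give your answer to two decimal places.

δ = (z_{α/2} + z_β) · √((σ₁²+σ₂²)/n)
  = (1.645 + 0.842) · √(578/220)
  = 2.487 · √2.6273
  = 2.487 · 1.6209
  = 4.0311

Minimum detectable difference ≈ 4.03 mmHg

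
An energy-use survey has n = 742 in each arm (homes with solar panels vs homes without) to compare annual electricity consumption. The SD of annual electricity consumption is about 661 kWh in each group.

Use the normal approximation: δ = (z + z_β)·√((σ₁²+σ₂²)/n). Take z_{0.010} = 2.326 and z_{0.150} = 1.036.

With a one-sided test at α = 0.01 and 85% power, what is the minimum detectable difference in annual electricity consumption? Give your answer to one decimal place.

Minimum detectable difference ≈ 115.4 kWh

δ = (z_α + z_β) · √((σ₁²+σ₂²)/n)
  = (2.326 + 1.036) · √(873842/742)
  = 3.362 · √1177.7
  = 3.362 · 34.3174
  = 115.3751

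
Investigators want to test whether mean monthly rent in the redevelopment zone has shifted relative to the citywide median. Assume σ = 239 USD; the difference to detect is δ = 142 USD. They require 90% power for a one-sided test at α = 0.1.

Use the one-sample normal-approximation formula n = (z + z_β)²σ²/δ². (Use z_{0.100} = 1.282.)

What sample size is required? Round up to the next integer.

n = (z_α + z_β)² · σ² / δ²
  = (1.282 + 1.282)² · 239² / 142²
  = 6.5741 · 57121 / 20164
  = 18.62
Round up → n = 19.

n = 19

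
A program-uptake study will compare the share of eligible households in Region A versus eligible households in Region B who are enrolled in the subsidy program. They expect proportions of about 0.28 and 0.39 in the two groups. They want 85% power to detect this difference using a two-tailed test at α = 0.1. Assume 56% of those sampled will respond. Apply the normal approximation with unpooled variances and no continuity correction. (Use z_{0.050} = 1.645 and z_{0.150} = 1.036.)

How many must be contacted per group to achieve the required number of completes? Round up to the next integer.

n = (z_{α/2} + z_β)² · [p₁(1−p₁) + p₂(1−p₂)] / (p₁ − p₂)²
  = (1.645 + 1.036)² · (0.28·0.72 + 0.39·0.61) / (-0.11)²
  = (2.681)² · (0.2016 + 0.2379) / 0.0121
  = 7.1878 · 0.4395 / 0.0121
  = 261.08
Adjust for 56% response: 261.08 / 0.56 = 466.21.
Round up → n = 467 per group.

n = 467 per group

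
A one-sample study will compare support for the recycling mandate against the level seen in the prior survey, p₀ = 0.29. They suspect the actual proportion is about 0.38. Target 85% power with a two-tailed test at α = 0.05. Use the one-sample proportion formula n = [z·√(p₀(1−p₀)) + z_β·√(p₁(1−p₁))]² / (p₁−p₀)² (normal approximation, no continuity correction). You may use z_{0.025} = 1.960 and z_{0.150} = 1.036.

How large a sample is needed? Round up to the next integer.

n = 240

n = [z_{α/2}·√(p₀q₀) + z_β·√(p₁q₁)]² / (p₁ − p₀)²
  = [1.960·√(0.29·0.71) + 1.036·√(0.38·0.62)]² / (0.09)²
  = [1.960·0.4538 + 1.036·0.4854]² / 0.0081
  = [1.3922]² / 0.0081
  = 239.30
Round up → n = 240.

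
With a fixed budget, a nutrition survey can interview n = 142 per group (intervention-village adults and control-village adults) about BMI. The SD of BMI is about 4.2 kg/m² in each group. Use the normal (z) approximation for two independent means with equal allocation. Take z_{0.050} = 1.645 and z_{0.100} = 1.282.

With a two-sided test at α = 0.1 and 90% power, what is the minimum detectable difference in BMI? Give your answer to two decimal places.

δ = (z_{α/2} + z_β) · √((σ₁²+σ₂²)/n)
  = (1.645 + 1.282) · √(35.28/142)
  = 2.927 · √0.24845
  = 2.927 · 0.4984
  = 1.4590

Minimum detectable difference ≈ 1.46 kg/m²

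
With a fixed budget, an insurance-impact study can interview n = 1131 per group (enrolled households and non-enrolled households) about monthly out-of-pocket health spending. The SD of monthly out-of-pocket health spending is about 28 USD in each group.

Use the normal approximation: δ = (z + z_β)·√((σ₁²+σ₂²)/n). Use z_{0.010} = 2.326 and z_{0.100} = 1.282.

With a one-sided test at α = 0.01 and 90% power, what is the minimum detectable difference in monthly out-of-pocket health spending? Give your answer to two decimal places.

Minimum detectable difference ≈ 4.25 USD

δ = (z_α + z_β) · √((σ₁²+σ₂²)/n)
  = (2.326 + 1.282) · √(1568/1131)
  = 3.608 · √1.3864
  = 3.608 · 1.1774
  = 4.2482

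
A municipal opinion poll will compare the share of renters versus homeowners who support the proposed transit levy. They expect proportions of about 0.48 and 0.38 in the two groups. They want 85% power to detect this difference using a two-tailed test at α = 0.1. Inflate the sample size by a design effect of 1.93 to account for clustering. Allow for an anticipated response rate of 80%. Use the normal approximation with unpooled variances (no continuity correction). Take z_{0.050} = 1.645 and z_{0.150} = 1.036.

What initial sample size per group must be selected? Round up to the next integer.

n = 842 per group

n = (z_{α/2} + z_β)² · [p₁(1−p₁) + p₂(1−p₂)] / (p₁ − p₂)²
  = (1.645 + 1.036)² · (0.48·0.52 + 0.38·0.62) / (0.10)²
  = (2.681)² · (0.2496 + 0.2356) / 0.0100
  = 7.1878 · 0.4852 / 0.0100
  = 348.75
Design effect: 1.93 × 348.75 = 673.09.
Adjust for 80% response: 673.09 / 0.80 = 841.36.
Round up → n = 842 per group.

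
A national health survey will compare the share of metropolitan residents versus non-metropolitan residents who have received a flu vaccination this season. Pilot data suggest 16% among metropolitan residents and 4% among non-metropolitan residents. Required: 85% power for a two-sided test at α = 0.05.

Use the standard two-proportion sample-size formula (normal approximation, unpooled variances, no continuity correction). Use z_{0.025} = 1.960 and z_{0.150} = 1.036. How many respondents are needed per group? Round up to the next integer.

n = (z_{α/2} + z_β)² · [p₁(1−p₁) + p₂(1−p₂)] / (p₁ − p₂)²
  = (1.960 + 1.036)² · (0.16·0.84 + 0.04·0.96) / (0.12)²
  = (2.996)² · (0.1344 + 0.0384) / 0.0144
  = 8.9760 · 0.1728 / 0.0144
  = 107.71
Round up → n = 108 per group.

n = 108 per group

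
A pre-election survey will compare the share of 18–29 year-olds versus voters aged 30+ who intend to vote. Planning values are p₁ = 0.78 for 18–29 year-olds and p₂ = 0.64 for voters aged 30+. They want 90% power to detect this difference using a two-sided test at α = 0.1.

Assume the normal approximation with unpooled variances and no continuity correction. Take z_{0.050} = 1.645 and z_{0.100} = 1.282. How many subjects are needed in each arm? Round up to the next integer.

n = (z_{α/2} + z_β)² · [p₁(1−p₁) + p₂(1−p₂)] / (p₁ − p₂)²
  = (1.645 + 1.282)² · (0.78·0.22 + 0.64·0.36) / (0.14)²
  = (2.927)² · (0.1716 + 0.2304) / 0.0196
  = 8.5673 · 0.4020 / 0.0196
  = 175.72
Round up → n = 176 per group.

n = 176 per group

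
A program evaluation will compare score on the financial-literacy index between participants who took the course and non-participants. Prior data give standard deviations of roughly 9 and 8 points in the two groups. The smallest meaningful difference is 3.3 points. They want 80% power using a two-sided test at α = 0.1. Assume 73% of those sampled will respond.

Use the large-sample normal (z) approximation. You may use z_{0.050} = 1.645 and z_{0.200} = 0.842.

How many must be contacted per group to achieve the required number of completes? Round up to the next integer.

n = 113 per group

n = (z_{α/2} + z_β)² · (σ₁² + σ₂²) / δ²
  = (1.645 + 0.842)² · (9² + 8² = 145) / 3.3²
  = 6.1852 · 145 / 10.89
  = 82.36
Adjust for 73% response: 82.36 / 0.73 = 112.82.
Round up → n = 113 per group.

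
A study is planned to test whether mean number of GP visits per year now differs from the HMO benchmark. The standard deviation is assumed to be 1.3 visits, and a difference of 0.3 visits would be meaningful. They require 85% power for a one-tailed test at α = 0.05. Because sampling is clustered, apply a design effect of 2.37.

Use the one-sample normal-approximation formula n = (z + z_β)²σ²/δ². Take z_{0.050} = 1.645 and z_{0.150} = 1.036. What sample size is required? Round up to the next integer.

n = 320

n = (z_α + z_β)² · σ² / δ²
  = (1.645 + 1.036)² · 1.3² / 0.3²
  = 7.1878 · 1.69 / 0.09
  = 134.97
Design effect: 2.37 × 134.97 = 319.88.
Round up → n = 320.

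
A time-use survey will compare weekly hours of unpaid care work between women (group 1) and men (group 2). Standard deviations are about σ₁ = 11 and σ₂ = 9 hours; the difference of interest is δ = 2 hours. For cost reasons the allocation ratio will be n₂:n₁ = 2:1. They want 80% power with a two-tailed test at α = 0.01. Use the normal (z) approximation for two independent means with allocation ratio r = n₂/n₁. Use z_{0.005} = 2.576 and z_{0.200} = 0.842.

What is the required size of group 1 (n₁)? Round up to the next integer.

n₁ = (z_{α/2} + z_β)² · (σ₁² + σ₂²/r) / δ²
   = (2.576 + 0.842)² · (11² + 9²/2) / 2²
   = 11.6827 · (121 + 40.5) / 4
   = 11.6827 · 161.5 / 4
   = 471.69
Round up → n₁ = 472; n₂ = r·n₁ = 2 × 472 = 944.

n₁ = 472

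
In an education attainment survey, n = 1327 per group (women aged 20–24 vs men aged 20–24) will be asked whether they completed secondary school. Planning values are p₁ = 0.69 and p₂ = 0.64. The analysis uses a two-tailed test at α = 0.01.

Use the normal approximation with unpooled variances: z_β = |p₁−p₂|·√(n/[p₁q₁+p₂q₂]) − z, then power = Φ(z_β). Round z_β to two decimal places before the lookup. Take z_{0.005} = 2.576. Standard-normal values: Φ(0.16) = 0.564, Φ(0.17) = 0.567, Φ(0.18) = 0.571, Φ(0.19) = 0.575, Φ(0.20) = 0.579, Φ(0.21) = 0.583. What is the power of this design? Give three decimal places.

Power ≈ 0.564

z_β = |p₁−p₂|·√(n/[p₁q₁+p₂q₂]) − z_{α/2}
    = 0.05 · √(1327/0.4443) − 2.576
    = 0.05 · 54.6509 − 2.576
    = 2.7325 − 2.576 = 0.1565 → 0.16
Power = Φ(0.16) = 0.564.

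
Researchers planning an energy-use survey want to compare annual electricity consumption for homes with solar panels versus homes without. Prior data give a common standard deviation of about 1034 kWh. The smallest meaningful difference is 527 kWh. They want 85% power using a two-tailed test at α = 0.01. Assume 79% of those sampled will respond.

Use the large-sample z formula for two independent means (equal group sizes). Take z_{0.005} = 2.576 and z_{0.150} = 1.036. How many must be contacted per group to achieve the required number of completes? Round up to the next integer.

n = 128 per group

n = (z_{α/2} + z_β)² · (σ₁² + σ₂²) / δ²
  = (2.576 + 1.036)² · (2·1034² = 2138312) / 527²
  = 13.0465 · 2138312 / 277729
  = 100.45
Adjust for 79% response: 100.45 / 0.79 = 127.15.
Round up → n = 128 per group.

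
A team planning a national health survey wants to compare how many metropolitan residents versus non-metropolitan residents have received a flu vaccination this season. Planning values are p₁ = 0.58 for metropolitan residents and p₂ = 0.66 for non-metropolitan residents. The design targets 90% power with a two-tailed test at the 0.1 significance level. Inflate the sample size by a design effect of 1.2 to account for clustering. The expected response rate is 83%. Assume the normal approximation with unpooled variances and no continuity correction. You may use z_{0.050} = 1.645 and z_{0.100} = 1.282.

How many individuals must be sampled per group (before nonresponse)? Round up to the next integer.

n = (z_{α/2} + z_β)² · [p₁(1−p₁) + p₂(1−p₂)] / (p₁ − p₂)²
  = (1.645 + 1.282)² · (0.58·0.42 + 0.66·0.34) / (-0.08)²
  = (2.927)² · (0.2436 + 0.2244) / 0.0064
  = 8.5673 · 0.4680 / 0.0064
  = 626.49
Design effect: 1.2 × 626.49 = 751.78.
Adjust for 83% response: 751.78 / 0.83 = 905.76.
Round up → n = 906 per group.

n = 906 per group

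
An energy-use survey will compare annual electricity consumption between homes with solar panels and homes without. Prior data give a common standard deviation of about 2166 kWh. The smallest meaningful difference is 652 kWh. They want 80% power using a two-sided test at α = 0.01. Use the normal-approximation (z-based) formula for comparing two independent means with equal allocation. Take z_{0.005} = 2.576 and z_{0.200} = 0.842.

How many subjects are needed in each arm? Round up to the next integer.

n = 258 per group

n = (z_{α/2} + z_β)² · (σ₁² + σ₂²) / δ²
  = (2.576 + 0.842)² · (2·2166² = 9383112) / 652²
  = 11.6827 · 9383112 / 425104
  = 257.87
Round up → n = 258 per group.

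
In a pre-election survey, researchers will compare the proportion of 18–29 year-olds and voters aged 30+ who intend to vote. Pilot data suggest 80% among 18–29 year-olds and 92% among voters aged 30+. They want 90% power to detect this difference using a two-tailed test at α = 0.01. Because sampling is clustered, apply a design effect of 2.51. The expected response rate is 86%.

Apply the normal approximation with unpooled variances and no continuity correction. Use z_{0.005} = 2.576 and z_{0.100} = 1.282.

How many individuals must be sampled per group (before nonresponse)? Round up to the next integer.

n = (z_{α/2} + z_β)² · [p₁(1−p₁) + p₂(1−p₂)] / (p₁ − p₂)²
  = (2.576 + 1.282)² · (0.80·0.20 + 0.92·0.08) / (-0.12)²
  = (3.858)² · (0.1600 + 0.0736) / 0.0144
  = 14.8842 · 0.2336 / 0.0144
  = 241.45
Design effect: 2.51 × 241.45 = 606.05.
Adjust for 86% response: 606.05 / 0.86 = 704.71.
Round up → n = 705 per group.

n = 705 per group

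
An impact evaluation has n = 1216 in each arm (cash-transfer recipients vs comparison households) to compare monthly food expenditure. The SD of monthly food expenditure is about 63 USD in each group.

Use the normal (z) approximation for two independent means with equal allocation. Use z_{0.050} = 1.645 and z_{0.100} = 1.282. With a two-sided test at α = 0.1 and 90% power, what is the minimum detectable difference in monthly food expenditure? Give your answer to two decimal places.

δ = (z_{α/2} + z_β) · √((σ₁²+σ₂²)/n)
  = (1.645 + 1.282) · √(7938/1216)
  = 2.927 · √6.528
  = 2.927 · 2.5550
  = 7.4784

Minimum detectable difference ≈ 7.48 USD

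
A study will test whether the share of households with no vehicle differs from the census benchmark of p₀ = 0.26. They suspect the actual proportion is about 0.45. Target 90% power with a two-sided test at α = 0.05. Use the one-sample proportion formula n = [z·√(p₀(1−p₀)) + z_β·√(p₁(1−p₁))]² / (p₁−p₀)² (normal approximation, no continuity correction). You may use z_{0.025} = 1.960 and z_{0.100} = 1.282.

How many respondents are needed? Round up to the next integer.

n = [z_{α/2}·√(p₀q₀) + z_β·√(p₁q₁)]² / (p₁ − p₀)²
  = [1.960·√(0.26·0.74) + 1.282·√(0.45·0.55)]² / (0.19)²
  = [1.960·0.4386 + 1.282·0.4975]² / 0.0361
  = [1.4975]² / 0.0361
  = 62.12
Round up → n = 63.

n = 63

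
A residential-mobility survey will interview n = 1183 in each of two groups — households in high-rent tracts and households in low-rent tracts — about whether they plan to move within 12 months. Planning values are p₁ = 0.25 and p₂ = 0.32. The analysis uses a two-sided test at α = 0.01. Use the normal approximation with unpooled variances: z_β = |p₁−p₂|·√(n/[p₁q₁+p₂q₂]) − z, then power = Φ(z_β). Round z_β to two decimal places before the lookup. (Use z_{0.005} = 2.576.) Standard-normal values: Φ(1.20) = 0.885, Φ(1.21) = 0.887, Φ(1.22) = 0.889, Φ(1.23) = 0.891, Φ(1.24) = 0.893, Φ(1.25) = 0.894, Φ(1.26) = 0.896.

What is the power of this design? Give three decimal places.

Power ≈ 0.887

z_β = |p₁−p₂|·√(n/[p₁q₁+p₂q₂]) − z_{α/2}
    = 0.07 · √(1183/0.4051) − 2.576
    = 0.07 · 54.0395 − 2.576
    = 3.7828 − 2.576 = 1.2068 → 1.21
Power = Φ(1.21) = 0.887.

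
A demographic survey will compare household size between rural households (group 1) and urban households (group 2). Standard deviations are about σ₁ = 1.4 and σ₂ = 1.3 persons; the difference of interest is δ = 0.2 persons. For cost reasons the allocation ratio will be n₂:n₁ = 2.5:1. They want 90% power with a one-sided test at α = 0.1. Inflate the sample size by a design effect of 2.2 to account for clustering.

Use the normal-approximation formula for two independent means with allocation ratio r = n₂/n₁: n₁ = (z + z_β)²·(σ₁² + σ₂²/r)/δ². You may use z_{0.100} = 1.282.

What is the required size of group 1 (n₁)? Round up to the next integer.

n₁ = 954

n₁ = (z_α + z_β)² · (σ₁² + σ₂²/r) / δ²
   = (1.282 + 1.282)² · (1.4² + 1.3²/2.5) / 0.2²
   = 6.5741 · (1.96 + 0.676) / 0.04
   = 6.5741 · 2.636 / 0.04
   = 433.23
Design effect: 2.2 × 433.23 = 953.11.
Round up → n₁ = 954; n₂ = r·n₁ = 2.5 × 954 = 2385.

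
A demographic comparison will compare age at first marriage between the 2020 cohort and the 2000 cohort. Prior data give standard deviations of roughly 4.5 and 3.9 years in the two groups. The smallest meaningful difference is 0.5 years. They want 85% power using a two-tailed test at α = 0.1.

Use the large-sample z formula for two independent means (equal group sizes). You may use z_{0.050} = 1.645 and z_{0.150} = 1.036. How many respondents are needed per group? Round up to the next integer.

n = 1020 per group

n = (z_{α/2} + z_β)² · (σ₁² + σ₂²) / δ²
  = (1.645 + 1.036)² · (4.5² + 3.9² = 35.46) / 0.5²
  = 7.1878 · 35.46 / 0.25
  = 1019.51
Round up → n = 1020 per group.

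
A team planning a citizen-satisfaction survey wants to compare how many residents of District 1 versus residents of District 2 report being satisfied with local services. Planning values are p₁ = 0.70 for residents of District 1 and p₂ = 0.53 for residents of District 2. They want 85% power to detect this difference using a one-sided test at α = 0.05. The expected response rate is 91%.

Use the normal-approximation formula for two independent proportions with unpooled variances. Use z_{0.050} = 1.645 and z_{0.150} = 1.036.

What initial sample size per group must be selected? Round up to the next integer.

n = 126 per group

n = (z_α + z_β)² · [p₁(1−p₁) + p₂(1−p₂)] / (p₁ − p₂)²
  = (1.645 + 1.036)² · (0.70·0.30 + 0.53·0.47) / (0.17)²
  = (2.681)² · (0.2100 + 0.2491) / 0.0289
  = 7.1878 · 0.4591 / 0.0289
  = 114.18
Adjust for 91% response: 114.18 / 0.91 = 125.48.
Round up → n = 126 per group.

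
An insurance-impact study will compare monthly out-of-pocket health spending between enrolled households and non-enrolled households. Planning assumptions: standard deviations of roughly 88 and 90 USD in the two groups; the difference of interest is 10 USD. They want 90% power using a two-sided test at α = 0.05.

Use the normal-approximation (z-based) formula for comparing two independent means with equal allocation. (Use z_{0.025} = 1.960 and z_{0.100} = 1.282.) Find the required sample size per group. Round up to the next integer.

n = (z_{α/2} + z_β)² · (σ₁² + σ₂²) / δ²
  = (1.960 + 1.282)² · (88² + 90² = 15844) / 10²
  = 10.5106 · 15844 / 100
  = 1665.29
Round up → n = 1666 per group.

n = 1666 per group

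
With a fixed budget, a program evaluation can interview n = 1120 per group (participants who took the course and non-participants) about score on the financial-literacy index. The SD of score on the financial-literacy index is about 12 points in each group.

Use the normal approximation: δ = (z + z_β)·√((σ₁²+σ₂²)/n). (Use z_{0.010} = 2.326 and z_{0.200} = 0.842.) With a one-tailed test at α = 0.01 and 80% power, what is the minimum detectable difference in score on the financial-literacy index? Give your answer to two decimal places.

δ = (z_α + z_β) · √((σ₁²+σ₂²)/n)
  = (2.326 + 0.842) · √(288/1120)
  = 3.168 · √0.25714
  = 3.168 · 0.5071
  = 1.6065

Minimum detectable difference ≈ 1.61 points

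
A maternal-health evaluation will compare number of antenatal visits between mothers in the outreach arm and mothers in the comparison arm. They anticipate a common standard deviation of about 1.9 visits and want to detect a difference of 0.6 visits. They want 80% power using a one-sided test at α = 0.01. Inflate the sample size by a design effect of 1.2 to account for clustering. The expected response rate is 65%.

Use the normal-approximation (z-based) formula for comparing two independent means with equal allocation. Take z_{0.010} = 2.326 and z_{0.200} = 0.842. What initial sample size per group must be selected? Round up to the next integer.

n = (z_α + z_β)² · (σ₁² + σ₂²) / δ²
  = (2.326 + 0.842)² · (2·1.9² = 7.22) / 0.6²
  = 10.0362 · 7.22 / 0.36
  = 201.28
Design effect: 1.2 × 201.28 = 241.54.
Adjust for 65% response: 241.54 / 0.65 = 371.60.
Round up → n = 372 per group.

n = 372 per group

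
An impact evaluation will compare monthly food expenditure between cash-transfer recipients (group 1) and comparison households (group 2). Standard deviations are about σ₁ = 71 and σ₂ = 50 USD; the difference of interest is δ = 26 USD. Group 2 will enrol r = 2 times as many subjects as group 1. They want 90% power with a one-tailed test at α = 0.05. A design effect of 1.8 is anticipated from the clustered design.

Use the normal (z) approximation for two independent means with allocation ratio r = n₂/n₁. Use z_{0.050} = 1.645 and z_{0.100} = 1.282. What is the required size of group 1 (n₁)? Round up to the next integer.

n₁ = 144

n₁ = (z_α + z_β)² · (σ₁² + σ₂²/r) / δ²
   = (1.645 + 1.282)² · (71² + 50²/2) / 26²
   = 8.5673 · (5041 + 1250) / 676
   = 8.5673 · 6291 / 676
   = 79.73
Design effect: 1.8 × 79.73 = 143.51.
Round up → n₁ = 144; n₂ = r·n₁ = 2 × 144 = 288.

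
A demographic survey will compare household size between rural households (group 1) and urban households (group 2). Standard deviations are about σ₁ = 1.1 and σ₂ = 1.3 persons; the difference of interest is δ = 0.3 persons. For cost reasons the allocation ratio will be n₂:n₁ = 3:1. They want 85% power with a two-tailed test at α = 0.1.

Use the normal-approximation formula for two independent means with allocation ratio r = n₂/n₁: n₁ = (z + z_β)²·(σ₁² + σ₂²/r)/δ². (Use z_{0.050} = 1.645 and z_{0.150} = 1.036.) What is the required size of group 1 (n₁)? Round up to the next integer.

n₁ = 142

n₁ = (z_{α/2} + z_β)² · (σ₁² + σ₂²/r) / δ²
   = (1.645 + 1.036)² · (1.1² + 1.3²/3) / 0.3²
   = 7.1878 · (1.21 + 0.56333) / 0.09
   = 7.1878 · 1.7733 / 0.09
   = 141.63
Round up → n₁ = 142; n₂ = r·n₁ = 3 × 142 = 426.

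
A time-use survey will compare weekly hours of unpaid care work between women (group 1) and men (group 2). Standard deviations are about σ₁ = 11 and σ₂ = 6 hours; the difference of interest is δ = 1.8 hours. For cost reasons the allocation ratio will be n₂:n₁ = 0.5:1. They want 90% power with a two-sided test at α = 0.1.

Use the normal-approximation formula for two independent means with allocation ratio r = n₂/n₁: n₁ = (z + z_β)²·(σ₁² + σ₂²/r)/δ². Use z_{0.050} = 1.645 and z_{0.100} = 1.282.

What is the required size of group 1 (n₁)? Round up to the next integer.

n₁ = (z_{α/2} + z_β)² · (σ₁² + σ₂²/r) / δ²
   = (1.645 + 1.282)² · (11² + 6²/0.5) / 1.8²
   = 8.5673 · (121 + 72) / 3.24
   = 8.5673 · 193 / 3.24
   = 510.34
Round up → n₁ = 511; n₂ = r·n₁ = 0.5 × 511 = 256.

n₁ = 511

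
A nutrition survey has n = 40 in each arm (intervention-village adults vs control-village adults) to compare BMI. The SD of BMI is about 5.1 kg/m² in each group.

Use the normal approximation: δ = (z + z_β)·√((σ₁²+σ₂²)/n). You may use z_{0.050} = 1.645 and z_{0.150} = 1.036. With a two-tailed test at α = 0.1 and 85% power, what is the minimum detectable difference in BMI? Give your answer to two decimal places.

Minimum detectable difference ≈ 3.06 kg/m²

δ = (z_{α/2} + z_β) · √((σ₁²+σ₂²)/n)
  = (1.645 + 1.036) · √(52.02/40)
  = 2.681 · √1.3005
  = 2.681 · 1.1404
  = 3.0574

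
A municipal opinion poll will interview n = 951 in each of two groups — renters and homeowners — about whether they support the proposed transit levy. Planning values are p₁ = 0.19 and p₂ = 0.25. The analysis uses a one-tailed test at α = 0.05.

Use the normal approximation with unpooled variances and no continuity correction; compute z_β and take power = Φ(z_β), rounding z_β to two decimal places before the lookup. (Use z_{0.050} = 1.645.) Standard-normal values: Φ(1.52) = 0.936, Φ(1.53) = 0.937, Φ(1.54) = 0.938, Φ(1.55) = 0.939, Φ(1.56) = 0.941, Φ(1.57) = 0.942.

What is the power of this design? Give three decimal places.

z_β = |p₁−p₂|·√(n/[p₁q₁+p₂q₂]) − z_α
    = 0.06 · √(951/0.3414) − 1.645
    = 0.06 · 52.7787 − 1.645
    = 3.1667 − 1.645 = 1.5217 → 1.52
Power = Φ(1.52) = 0.936.

Power ≈ 0.936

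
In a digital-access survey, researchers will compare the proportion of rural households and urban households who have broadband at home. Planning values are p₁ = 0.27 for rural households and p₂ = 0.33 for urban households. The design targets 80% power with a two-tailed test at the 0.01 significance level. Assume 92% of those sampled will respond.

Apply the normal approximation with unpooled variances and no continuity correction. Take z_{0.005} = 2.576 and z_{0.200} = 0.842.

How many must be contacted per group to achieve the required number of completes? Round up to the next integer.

n = (z_{α/2} + z_β)² · [p₁(1−p₁) + p₂(1−p₂)] / (p₁ − p₂)²
  = (2.576 + 0.842)² · (0.27·0.73 + 0.33·0.67) / (-0.06)²
  = (3.418)² · (0.1971 + 0.2211) / 0.0036
  = 11.6827 · 0.4182 / 0.0036
  = 1357.14
Adjust for 92% response: 1357.14 / 0.92 = 1475.16.
Round up → n = 1476 per group.

n = 1476 per group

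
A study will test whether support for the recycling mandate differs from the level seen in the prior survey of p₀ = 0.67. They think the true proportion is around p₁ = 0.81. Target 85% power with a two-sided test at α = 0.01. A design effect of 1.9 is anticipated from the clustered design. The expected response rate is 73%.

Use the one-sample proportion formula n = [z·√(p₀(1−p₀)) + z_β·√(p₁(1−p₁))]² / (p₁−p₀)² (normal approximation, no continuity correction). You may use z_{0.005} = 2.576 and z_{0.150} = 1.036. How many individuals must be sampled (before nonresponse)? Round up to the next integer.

n = [z_{α/2}·√(p₀q₀) + z_β·√(p₁q₁)]² / (p₁ − p₀)²
  = [2.576·√(0.67·0.33) + 1.036·√(0.81·0.19)]² / (0.14)²
  = [2.576·0.4702 + 1.036·0.3923]² / 0.0196
  = [1.6177]² / 0.0196
  = 133.52
Design effect: 1.9 × 133.52 = 253.68.
Adjust for 73% response: 253.68 / 0.73 = 347.51.
Round up → n = 348.

n = 348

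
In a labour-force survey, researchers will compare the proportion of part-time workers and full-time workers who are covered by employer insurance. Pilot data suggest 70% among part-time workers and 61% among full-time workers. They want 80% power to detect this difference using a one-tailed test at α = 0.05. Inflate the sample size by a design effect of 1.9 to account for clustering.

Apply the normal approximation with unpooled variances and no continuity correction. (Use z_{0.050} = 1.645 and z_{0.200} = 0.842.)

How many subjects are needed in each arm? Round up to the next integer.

n = (z_α + z_β)² · [p₁(1−p₁) + p₂(1−p₂)] / (p₁ − p₂)²
  = (1.645 + 0.842)² · (0.70·0.30 + 0.61·0.39) / (0.09)²
  = (2.487)² · (0.2100 + 0.2379) / 0.0081
  = 6.1852 · 0.4479 / 0.0081
  = 342.02
Design effect: 1.9 × 342.02 = 649.83.
Round up → n = 650 per group.

n = 650 per group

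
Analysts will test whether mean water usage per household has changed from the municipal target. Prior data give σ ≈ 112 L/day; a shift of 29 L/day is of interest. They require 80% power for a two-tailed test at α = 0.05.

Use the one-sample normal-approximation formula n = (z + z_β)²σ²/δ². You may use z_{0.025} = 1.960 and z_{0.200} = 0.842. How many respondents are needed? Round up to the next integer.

n = 118

n = (z_{α/2} + z_β)² · σ² / δ²
  = (1.960 + 0.842)² · 112² / 29²
  = 7.8512 · 12544 / 841
  = 117.11
Round up → n = 118.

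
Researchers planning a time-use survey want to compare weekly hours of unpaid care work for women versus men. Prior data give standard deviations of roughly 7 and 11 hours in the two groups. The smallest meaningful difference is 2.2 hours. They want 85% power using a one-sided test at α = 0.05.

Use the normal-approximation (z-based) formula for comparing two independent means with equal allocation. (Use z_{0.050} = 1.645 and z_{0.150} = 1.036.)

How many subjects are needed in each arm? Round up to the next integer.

n = 253 per group

n = (z_α + z_β)² · (σ₁² + σ₂²) / δ²
  = (1.645 + 1.036)² · (7² + 11² = 170) / 2.2²
  = 7.1878 · 170 / 4.84
  = 252.46
Round up → n = 253 per group.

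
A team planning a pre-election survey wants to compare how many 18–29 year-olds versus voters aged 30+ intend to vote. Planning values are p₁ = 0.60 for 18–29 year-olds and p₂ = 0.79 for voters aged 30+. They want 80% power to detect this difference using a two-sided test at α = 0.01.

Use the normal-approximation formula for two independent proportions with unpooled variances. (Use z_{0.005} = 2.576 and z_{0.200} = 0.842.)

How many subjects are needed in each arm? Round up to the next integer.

n = 132 per group

n = (z_{α/2} + z_β)² · [p₁(1−p₁) + p₂(1−p₂)] / (p₁ − p₂)²
  = (2.576 + 0.842)² · (0.60·0.40 + 0.79·0.21) / (-0.19)²
  = (3.418)² · (0.2400 + 0.1659) / 0.0361
  = 11.6827 · 0.4059 / 0.0361
  = 131.36
Round up → n = 132 per group.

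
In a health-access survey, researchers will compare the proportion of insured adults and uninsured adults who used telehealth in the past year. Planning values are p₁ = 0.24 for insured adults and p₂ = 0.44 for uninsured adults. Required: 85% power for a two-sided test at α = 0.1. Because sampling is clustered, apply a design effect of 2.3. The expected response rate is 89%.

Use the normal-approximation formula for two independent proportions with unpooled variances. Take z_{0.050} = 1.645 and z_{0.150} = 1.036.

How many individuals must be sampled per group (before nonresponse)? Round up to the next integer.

n = (z_{α/2} + z_β)² · [p₁(1−p₁) + p₂(1−p₂)] / (p₁ − p₂)²
  = (1.645 + 1.036)² · (0.24·0.76 + 0.44·0.56) / (-0.20)²
  = (2.681)² · (0.1824 + 0.2464) / 0.0400
  = 7.1878 · 0.4288 / 0.0400
  = 77.05
Design effect: 2.3 × 77.05 = 177.22.
Adjust for 89% response: 177.22 / 0.89 = 199.13.
Round up → n = 200 per group.

n = 200 per group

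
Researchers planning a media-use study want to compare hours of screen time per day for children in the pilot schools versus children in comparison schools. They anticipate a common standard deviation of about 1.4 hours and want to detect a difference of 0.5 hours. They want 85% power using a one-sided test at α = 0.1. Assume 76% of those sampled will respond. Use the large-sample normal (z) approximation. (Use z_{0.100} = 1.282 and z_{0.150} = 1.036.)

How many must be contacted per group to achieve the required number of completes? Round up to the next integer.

n = (z_α + z_β)² · (σ₁² + σ₂²) / δ²
  = (1.282 + 1.036)² · (2·1.4² = 3.92) / 0.5²
  = 5.3731 · 3.92 / 0.25
  = 84.25
Adjust for 76% response: 84.25 / 0.76 = 110.86.
Round up → n = 111 per group.

n = 111 per group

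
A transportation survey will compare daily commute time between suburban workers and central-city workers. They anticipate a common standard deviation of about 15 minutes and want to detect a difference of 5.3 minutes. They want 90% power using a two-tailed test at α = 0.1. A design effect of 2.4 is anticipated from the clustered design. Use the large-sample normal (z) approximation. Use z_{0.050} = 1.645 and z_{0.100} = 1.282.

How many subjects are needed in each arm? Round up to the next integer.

n = (z_{α/2} + z_β)² · (σ₁² + σ₂²) / δ²
  = (1.645 + 1.282)² · (2·15² = 450) / 5.3²
  = 8.5673 · 450 / 28.09
  = 137.25
Design effect: 2.4 × 137.25 = 329.40.
Round up → n = 330 per group.

n = 330 per group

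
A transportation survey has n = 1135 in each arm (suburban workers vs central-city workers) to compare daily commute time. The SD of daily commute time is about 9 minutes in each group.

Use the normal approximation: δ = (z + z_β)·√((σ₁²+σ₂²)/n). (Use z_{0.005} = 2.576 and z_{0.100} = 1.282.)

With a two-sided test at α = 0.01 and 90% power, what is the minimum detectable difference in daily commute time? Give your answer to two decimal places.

Minimum detectable difference ≈ 1.46 minutes

δ = (z_{α/2} + z_β) · √((σ₁²+σ₂²)/n)
  = (2.576 + 1.282) · √(162/1135)
  = 3.858 · √0.14273
  = 3.858 · 0.3778
  = 1.4575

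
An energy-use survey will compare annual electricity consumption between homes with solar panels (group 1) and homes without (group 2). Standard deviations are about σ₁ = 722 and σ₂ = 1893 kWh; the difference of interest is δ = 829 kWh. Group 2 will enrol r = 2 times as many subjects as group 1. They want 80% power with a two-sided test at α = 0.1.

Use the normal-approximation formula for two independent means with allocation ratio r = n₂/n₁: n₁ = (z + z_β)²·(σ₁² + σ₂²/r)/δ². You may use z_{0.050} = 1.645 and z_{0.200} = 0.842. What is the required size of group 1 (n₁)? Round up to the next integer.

n₁ = (z_{α/2} + z_β)² · (σ₁² + σ₂²/r) / δ²
   = (1.645 + 0.842)² · (722² + 1893²/2) / 829²
   = 6.1852 · (521284 + 1791724.5) / 687241
   = 6.1852 · 2313008.5 / 687241
   = 20.82
Round up → n₁ = 21; n₂ = r·n₁ = 2 × 21 = 42.

n₁ = 21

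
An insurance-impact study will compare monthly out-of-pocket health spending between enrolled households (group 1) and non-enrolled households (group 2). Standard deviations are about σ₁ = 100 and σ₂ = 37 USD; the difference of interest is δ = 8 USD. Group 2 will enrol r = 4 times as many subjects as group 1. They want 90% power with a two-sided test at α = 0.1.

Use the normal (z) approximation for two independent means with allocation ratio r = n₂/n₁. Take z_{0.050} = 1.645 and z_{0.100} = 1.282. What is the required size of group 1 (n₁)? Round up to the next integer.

n₁ = (z_{α/2} + z_β)² · (σ₁² + σ₂²/r) / δ²
   = (1.645 + 1.282)² · (100² + 37²/4) / 8²
   = 8.5673 · (10000 + 342.25) / 64
   = 8.5673 · 10342.2 / 64
   = 1384.46
Round up → n₁ = 1385; n₂ = r·n₁ = 4 × 1385 = 5540.

n₁ = 1385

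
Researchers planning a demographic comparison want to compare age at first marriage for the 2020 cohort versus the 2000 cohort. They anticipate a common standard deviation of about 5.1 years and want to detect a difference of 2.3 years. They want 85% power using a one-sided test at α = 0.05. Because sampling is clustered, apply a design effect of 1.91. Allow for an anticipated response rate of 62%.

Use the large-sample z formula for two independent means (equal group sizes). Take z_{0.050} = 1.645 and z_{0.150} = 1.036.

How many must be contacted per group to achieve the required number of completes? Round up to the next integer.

n = (z_α + z_β)² · (σ₁² + σ₂²) / δ²
  = (1.645 + 1.036)² · (2·5.1² = 52.02) / 2.3²
  = 7.1878 · 52.02 / 5.29
  = 70.68
Design effect: 1.91 × 70.68 = 135.00.
Adjust for 62% response: 135.00 / 0.62 = 217.75.
Round up → n = 218 per group.

n = 218 per group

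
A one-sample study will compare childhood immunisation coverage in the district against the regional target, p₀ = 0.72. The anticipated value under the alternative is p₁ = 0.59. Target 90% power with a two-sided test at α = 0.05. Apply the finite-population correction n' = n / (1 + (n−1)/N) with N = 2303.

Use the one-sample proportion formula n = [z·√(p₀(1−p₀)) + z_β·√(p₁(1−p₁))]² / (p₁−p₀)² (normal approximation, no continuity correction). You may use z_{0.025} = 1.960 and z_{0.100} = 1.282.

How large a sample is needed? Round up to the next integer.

n = [z_{α/2}·√(p₀q₀) + z_β·√(p₁q₁)]² / (p₁ − p₀)²
  = [1.960·√(0.72·0.28) + 1.282·√(0.59·0.41)]² / (-0.13)²
  = [1.960·0.4490 + 1.282·0.4918]² / 0.0169
  = [1.5106]² / 0.0169
  = 135.02
Finite-population correction (N = 2303): 135.02 / (1 + (135.02 − 1)/2303) = 127.59.
Round up → n = 128.

n = 128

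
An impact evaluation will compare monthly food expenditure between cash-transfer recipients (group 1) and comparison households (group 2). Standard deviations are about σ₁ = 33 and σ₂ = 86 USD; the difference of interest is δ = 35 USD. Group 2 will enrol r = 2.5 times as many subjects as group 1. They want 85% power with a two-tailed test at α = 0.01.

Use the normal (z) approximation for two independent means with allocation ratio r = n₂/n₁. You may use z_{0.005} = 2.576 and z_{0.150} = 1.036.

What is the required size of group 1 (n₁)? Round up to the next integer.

n₁ = (z_{α/2} + z_β)² · (σ₁² + σ₂²/r) / δ²
   = (2.576 + 1.036)² · (33² + 86²/2.5) / 35²
   = 13.0465 · (1089 + 2958.4) / 1225
   = 13.0465 · 4047.4 / 1225
   = 43.11
Round up → n₁ = 44; n₂ = r·n₁ = 2.5 × 44 = 110.

n₁ = 44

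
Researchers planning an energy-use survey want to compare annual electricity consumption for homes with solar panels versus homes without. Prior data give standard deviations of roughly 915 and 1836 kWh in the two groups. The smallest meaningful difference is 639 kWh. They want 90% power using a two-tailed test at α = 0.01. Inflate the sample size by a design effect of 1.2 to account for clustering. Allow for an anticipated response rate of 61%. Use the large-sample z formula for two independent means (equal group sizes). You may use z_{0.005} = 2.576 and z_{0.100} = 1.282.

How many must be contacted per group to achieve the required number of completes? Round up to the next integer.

n = (z_{α/2} + z_β)² · (σ₁² + σ₂²) / δ²
  = (2.576 + 1.282)² · (915² + 1836² = 4208121) / 639²
  = 14.8842 · 4208121 / 408321
  = 153.39
Design effect: 1.2 × 153.39 = 184.07.
Adjust for 61% response: 184.07 / 0.61 = 301.76.
Round up → n = 302 per group.

n = 302 per group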